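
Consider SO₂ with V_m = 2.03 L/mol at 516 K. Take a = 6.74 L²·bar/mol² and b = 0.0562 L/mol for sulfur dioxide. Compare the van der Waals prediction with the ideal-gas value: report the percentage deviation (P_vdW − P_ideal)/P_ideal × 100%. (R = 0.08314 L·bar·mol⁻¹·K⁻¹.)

Ideal: P_ideal = RT/V_m = (0.08314)(516)/2.03 = 21.1331 bar
vdW: P = RT/(V_m − b) − a/V_m² = 42.9002/1.97380 − 6.74/4.12090 = 21.7348 − 1.63557 = 20.0992 bar
% deviation = (20.0992 − 21.1331)/21.1331 × 100% = -4.89%

-4.89 %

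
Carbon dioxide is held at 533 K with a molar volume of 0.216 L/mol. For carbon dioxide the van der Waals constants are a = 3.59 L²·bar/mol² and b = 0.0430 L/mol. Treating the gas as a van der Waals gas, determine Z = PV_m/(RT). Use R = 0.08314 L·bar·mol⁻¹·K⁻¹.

Z ≈ 0.8735

P = RT/(V_m − b) − a/V_m² = (0.08314)(533)/(0.216 − 0.0430) − 3.59/(0.216)²
  = 44.314/0.17300 − 76.946 = 256.15 − 76.946 = 179.20 bar
Z = PV_m/(RT) = (179.20)(0.216)/((0.08314)(533)) = 38.707/44.314 = 0.8735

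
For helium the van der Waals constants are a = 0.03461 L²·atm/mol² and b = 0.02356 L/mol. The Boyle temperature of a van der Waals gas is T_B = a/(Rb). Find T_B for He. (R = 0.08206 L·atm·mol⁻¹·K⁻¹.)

T_B ≈ 17.90 K

For a van der Waals gas the second virial coefficient B₂ = b − a/(RT) vanishes at T_B = a/(Rb).
T_B = 0.03461/(0.08206×0.02356) = 0.03461/0.0019333 = 17.90 K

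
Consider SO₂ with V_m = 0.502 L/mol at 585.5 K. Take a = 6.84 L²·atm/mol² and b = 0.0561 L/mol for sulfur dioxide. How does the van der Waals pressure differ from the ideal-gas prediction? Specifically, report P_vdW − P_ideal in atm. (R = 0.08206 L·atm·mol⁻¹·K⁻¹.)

ΔP ≈ -15.10 atm

Ideal: P_ideal = RT/V_m = (0.08206)(585.5)/0.502 = 95.7094 atm
vdW: P = RT/(V_m − b) − a/V_m² = 48.0461/0.445900 − 6.84/0.252004 = 107.751 − 27.1424 = 80.609 atm
ΔP = 80.609 − 95.7094 = -15.10 atm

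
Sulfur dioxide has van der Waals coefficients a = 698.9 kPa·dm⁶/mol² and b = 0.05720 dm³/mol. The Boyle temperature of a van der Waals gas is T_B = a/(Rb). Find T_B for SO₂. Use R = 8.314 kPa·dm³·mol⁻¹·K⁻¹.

T_B ≈ 1470 K

For a van der Waals gas the second virial coefficient B₂ = b − a/(RT) vanishes at T_B = a/(Rb).
T_B = 698.9/(8.314×0.05720) = 698.9/0.47556 = 1470 K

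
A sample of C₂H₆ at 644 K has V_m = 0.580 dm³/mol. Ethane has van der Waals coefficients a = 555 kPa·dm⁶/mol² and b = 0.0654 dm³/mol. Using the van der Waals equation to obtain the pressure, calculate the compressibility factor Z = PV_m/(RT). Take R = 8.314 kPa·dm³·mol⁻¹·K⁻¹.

Z ≈ 0.9484

P = RT/(V_m − b) − a/V_m² = (8.314)(644)/(0.580 − 0.0654) − 555/(0.580)²
  = 5354.2/0.51460 − 1649.8 = 10405 − 1649.8 = 8755 kPa
Z = PV_m/(RT) = (8755)(0.580)/((8.314)(644)) = 5077.9/5354.2 = 0.9484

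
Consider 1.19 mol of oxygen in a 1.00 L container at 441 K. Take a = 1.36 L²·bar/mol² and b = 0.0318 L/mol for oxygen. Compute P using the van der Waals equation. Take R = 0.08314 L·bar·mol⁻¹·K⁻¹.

P ≈ 43.42 bar

P = nRT/(V − nb) − a n²/V²
nRT/(V − nb) = (1.19)(0.08314)(441)/(1.00 − 1.19×0.0318) = 43.631/0.96216 = 45.347 bar
a n²/V² = (1.36)(1.19)²/(1.00)² = 1.9259 bar
P = 45.347 − 1.9259 = 43.42 bar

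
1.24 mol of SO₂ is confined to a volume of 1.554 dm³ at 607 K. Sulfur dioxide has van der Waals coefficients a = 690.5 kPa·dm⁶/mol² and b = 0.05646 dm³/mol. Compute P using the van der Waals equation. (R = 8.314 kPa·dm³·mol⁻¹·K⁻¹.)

P = nRT/(V − nb) − a n²/V²
nRT/(V − nb) = (1.24)(8.314)(607)/(1.554 − 1.24×0.05646) = 6257.8/1.4840 = 4216.8 kPa
a n²/V² = (690.5)(1.24)²/(1.554)² = 439.65 kPa
P = 4216.8 − 439.65 = 3777 kPa

P ≈ 3777 kPa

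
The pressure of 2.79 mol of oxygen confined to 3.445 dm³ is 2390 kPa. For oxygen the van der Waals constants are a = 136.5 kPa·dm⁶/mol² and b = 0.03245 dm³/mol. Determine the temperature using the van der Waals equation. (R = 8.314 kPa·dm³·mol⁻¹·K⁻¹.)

T = (P + a n²/V²)(V − nb)/(nR)
P + a n²/V² = 2390 + (136.5)(2.79)²/(3.445)² = 2479.5 kPa
V − nb = 3.445 − (2.79)(0.03245) = 3.3545 dm³
T = (2479.5)(3.3545)/((2.79)(8.314)) = 358.6 K

T ≈ 358.6 K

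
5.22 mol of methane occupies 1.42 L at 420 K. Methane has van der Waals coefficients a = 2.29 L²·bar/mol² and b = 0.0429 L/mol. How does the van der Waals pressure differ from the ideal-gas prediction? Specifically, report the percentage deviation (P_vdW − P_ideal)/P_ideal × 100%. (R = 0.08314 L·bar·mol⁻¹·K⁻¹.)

-5.38 %

Ideal: P_ideal = nRT/V = (5.22)(0.08314)(420)/1.42 = 128.363 bar
vdW: P = nRT/(V − nb) − a n²/V² = 182.276/1.19606 − 62.3988/2.01640 = 152.397 − 30.9456 = 121.451 bar
% deviation = (121.451 − 128.363)/128.363 × 100% = -5.38%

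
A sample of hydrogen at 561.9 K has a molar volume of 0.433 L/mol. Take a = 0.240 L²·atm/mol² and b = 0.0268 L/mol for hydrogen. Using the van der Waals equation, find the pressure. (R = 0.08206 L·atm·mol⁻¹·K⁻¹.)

P = RT/(V_m − b) − a/V_m²
RT/(V_m − b) = (0.08206)(561.9)/(0.433 − 0.0268) = 46.110/0.40620 = 113.52 atm
a/V_m² = 0.240/(0.433)² = 1.2801 atm
P = 113.52 − 1.2801 = 112.2 atm

P ≈ 112.2 atm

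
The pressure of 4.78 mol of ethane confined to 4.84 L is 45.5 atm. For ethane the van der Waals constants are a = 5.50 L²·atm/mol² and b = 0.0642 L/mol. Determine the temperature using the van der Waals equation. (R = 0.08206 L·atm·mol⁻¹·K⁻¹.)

T = (P + a n²/V²)(V − nb)/(nR)
P + a n²/V² = 45.5 + (5.50)(4.78)²/(4.84)² = 50.864 atm
V − nb = 4.84 − (4.78)(0.0642) = 4.5331 L
T = (50.864)(4.5331)/((4.78)(0.08206)) = 587.8 K

T ≈ 587.8 K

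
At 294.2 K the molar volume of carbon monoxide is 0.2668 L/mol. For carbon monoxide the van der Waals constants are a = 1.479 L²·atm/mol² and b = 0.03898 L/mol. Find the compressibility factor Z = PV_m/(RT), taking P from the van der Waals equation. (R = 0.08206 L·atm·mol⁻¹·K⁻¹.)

P = RT/(V_m − b) − a/V_m² = (0.08206)(294.2)/(0.2668 − 0.03898) − 1.479/(0.2668)²
  = 24.142/0.22782 − 20.778 = 105.97 − 20.778 = 85.19 atm
Z = PV_m/(RT) = (85.19)(0.2668)/((0.08206)(294.2)) = 22.729/24.142 = 0.9415

Z ≈ 0.9415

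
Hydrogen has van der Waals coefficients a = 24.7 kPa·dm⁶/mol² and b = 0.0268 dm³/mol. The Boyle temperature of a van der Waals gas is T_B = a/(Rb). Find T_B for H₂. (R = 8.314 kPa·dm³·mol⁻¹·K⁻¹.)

T_B ≈ 110.9 K

For a van der Waals gas the second virial coefficient B₂ = b − a/(RT) vanishes at T_B = a/(Rb).
T_B = 24.7/(8.314×0.0268) = 24.7/0.22282 = 110.9 K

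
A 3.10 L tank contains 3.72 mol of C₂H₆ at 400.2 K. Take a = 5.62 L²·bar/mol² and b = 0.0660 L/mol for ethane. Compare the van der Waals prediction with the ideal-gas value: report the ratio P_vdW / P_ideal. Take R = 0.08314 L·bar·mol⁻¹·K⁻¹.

P_vdW / P_ideal ≈ 0.8833

Ideal: P_ideal = nRT/V = (3.72)(0.08314)(400.2)/3.10 = 39.9272 bar
vdW: P = nRT/(V − nb) − a n²/V² = 123.774/2.85448 − 77.7718/9.61000 = 43.3613 − 8.09280 = 35.2685 bar
Ratio = 35.2685/39.9272 = 0.8833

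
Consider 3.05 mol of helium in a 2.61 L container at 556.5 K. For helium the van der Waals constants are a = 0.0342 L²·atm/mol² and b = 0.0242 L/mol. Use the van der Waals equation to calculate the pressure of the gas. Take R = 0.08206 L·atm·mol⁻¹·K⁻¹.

P = nRT/(V − nb) − a n²/V²
nRT/(V − nb) = (3.05)(0.08206)(556.5)/(2.61 − 3.05×0.0242) = 139.28/2.5362 = 54.917 atm
a n²/V² = (0.0342)(3.05)²/(2.61)² = 0.046703 atm
P = 54.917 − 0.046703 = 54.87 atm

P ≈ 54.87 atm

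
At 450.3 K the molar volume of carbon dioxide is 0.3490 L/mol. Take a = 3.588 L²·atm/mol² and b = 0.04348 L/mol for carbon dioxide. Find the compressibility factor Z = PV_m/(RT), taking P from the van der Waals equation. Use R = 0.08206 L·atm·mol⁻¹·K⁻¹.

Z ≈ 0.8641

P = RT/(V_m − b) − a/V_m² = (0.08206)(450.3)/(0.3490 − 0.04348) − 3.588/(0.3490)²
  = 36.952/0.30552 − 29.458 = 120.95 − 29.458 = 91.49 atm
Z = PV_m/(RT) = (91.49)(0.3490)/((0.08206)(450.3)) = 31.930/36.952 = 0.8641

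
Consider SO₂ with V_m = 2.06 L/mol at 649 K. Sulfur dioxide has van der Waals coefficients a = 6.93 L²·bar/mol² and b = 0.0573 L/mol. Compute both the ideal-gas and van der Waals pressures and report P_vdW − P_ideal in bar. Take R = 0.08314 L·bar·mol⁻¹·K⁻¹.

ΔP ≈ -0.884 bar

Ideal: P_ideal = RT/V_m = (0.08314)(649)/2.06 = 26.1931 bar
vdW: P = RT/(V_m − b) − a/V_m² = 53.9579/2.00270 − 6.93/4.24360 = 26.9426 − 1.63305 = 25.3096 bar
ΔP = 25.3096 − 26.1931 = -0.884 bar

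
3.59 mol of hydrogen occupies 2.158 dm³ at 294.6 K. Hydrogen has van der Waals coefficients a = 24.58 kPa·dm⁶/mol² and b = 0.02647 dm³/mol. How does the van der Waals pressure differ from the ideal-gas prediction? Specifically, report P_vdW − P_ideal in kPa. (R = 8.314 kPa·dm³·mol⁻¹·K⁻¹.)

Ideal: P_ideal = nRT/V = (3.59)(8.314)(294.6)/2.158 = 4074.61 kPa
vdW: P = nRT/(V − nb) − a n²/V² = 8793.00/2.06297 − 316.789/4.65696 = 4262.30 − 68.0248 = 4194.28 kPa
ΔP = 4194.28 − 4074.61 = 119.7 kPa

ΔP ≈ 119.7 kPa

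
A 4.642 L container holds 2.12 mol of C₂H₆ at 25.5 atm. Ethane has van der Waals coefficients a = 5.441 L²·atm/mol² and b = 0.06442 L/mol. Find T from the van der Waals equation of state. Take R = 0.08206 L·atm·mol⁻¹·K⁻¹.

T = (P + a n²/V²)(V − nb)/(nR)
P + a n²/V² = 25.5 + (5.441)(2.12)²/(4.642)² = 26.635 atm
V − nb = 4.642 − (2.12)(0.06442) = 4.5054 L
T = (26.635)(4.5054)/((2.12)(0.08206)) = 689.8 K

T ≈ 689.8 K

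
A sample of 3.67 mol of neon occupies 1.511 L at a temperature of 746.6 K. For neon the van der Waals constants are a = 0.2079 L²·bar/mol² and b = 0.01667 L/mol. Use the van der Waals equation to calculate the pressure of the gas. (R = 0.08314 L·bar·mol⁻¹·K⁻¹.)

P = nRT/(V − nb) − a n²/V²
nRT/(V − nb) = (3.67)(0.08314)(746.6)/(1.511 − 3.67×0.01667) = 227.81/1.4498 = 157.13 bar
a n²/V² = (0.2079)(3.67)²/(1.511)² = 1.2265 bar
P = 157.13 − 1.2265 = 155.9 bar

P ≈ 155.9 bar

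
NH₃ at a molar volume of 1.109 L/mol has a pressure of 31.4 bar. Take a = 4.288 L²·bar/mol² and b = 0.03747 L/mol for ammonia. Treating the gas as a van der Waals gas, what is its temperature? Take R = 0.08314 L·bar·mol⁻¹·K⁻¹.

T = (P + a/V_m²)(V_m − b)/R
P + a/V_m² = 31.4 + 4.288/(1.109)² = 34.887 bar
V_m − b = 1.109 − 0.03747 = 1.0715 L/mol
T = (34.887)(1.0715)/0.08314 = 449.6 K

T ≈ 449.6 K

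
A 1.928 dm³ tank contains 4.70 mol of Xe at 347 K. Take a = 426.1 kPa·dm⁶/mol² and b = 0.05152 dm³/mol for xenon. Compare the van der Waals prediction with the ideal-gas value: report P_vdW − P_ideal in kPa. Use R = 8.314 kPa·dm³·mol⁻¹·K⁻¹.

ΔP ≈ -1522 kPa

Ideal: P_ideal = nRT/V = (4.70)(8.314)(347)/1.928 = 7032.83 kPa
vdW: P = nRT/(V − nb) − a n²/V² = 13559.3/1.68586 − 9412.55/3.71718 = 8042.96 − 2532.17 = 5510.79 kPa
ΔP = 5510.79 − 7032.83 = -1522 kPa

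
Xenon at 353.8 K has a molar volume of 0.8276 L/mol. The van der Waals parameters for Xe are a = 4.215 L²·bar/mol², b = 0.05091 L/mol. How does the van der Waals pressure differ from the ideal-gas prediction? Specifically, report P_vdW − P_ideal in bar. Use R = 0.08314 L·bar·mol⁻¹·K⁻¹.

ΔP ≈ -3.824 bar

Ideal: P_ideal = RT/V_m = (0.08314)(353.8)/0.8276 = 35.5425 bar
vdW: P = RT/(V_m − b) − a/V_m² = 29.4149/0.776690 − 4.215/0.684922 = 37.8721 − 6.15399 = 31.7181 bar
ΔP = 31.7181 − 35.5425 = -3.824 bar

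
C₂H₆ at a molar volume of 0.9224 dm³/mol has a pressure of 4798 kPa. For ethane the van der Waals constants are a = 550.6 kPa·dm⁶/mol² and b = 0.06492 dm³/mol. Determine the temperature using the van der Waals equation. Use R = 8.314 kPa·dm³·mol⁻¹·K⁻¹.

T ≈ 561.6 K

T = (P + a/V_m²)(V_m − b)/R
P + a/V_m² = 4798 + 550.6/(0.9224)² = 5445.1 kPa
V_m − b = 0.9224 − 0.06492 = 0.85748 dm³/mol
T = (5445.1)(0.85748)/8.314 = 561.6 K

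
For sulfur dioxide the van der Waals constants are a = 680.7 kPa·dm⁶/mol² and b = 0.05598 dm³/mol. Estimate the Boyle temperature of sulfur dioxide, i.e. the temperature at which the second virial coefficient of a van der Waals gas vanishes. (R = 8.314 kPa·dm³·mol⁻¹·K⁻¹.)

For a van der Waals gas the second virial coefficient B₂ = b − a/(RT) vanishes at T_B = a/(Rb).
T_B = 680.7/(8.314×0.05598) = 680.7/0.46542 = 1463 K

T_B ≈ 1463 K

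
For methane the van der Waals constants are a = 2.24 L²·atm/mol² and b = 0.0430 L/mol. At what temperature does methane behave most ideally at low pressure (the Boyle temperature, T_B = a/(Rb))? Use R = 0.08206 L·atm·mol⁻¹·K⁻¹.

For a van der Waals gas the second virial coefficient B₂ = b − a/(RT) vanishes at T_B = a/(Rb).
T_B = 2.24/(0.08206×0.0430) = 2.24/0.0035286 = 634.8 K

T_B ≈ 634.8 K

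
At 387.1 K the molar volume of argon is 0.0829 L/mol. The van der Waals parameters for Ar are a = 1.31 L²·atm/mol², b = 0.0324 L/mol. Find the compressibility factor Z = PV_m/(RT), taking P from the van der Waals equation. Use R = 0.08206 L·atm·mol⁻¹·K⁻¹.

Z ≈ 1.144

P = RT/(V_m − b) − a/V_m² = (0.08206)(387.1)/(0.0829 − 0.0324) − 1.31/(0.0829)²
  = 31.765/0.050500 − 190.62 = 629.01 − 190.62 = 438.39 atm
Z = PV_m/(RT) = (438.39)(0.0829)/((0.08206)(387.1)) = 36.343/31.765 = 1.144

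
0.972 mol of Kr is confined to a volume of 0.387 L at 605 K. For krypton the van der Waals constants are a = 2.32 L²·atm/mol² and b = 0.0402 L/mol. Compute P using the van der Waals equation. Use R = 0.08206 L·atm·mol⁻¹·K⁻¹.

P ≈ 124.1 atm

P = nRT/(V − nb) − a n²/V²
nRT/(V − nb) = (0.972)(0.08206)(605)/(0.387 − 0.972×0.0402) = 48.256/0.34793 = 138.69 atm
a n²/V² = (2.32)(0.972)²/(0.387)² = 14.635 atm
P = 138.69 − 14.635 = 124.1 atm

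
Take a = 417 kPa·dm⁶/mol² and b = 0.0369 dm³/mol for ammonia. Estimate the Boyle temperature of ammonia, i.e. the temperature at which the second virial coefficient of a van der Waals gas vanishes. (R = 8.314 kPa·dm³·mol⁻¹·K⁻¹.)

T_B ≈ 1359 K

For a van der Waals gas the second virial coefficient B₂ = b − a/(RT) vanishes at T_B = a/(Rb).
T_B = 417/(8.314×0.0369) = 417/0.30679 = 1359 K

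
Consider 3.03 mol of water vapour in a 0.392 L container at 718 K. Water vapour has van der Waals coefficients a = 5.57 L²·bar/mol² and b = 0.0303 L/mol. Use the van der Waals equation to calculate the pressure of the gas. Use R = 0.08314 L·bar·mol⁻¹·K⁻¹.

P = nRT/(V − nb) − a n²/V²
nRT/(V − nb) = (3.03)(0.08314)(718)/(0.392 − 3.03×0.0303) = 180.87/0.30019 = 602.52 bar
a n²/V² = (5.57)(3.03)²/(0.392)² = 332.79 bar
P = 602.52 − 332.79 = 269.7 bar

P ≈ 269.7 bar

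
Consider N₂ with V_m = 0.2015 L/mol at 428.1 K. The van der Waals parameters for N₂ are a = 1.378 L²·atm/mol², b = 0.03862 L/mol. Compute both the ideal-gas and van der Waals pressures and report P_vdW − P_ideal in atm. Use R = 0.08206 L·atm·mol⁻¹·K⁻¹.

ΔP ≈ 7.40 atm

Ideal: P_ideal = RT/V_m = (0.08206)(428.1)/0.2015 = 174.342 atm
vdW: P = RT/(V_m − b) − a/V_m² = 35.1299/0.162880 − 1.378/0.0406023 = 215.680 − 33.9390 = 181.741 atm
ΔP = 181.741 − 174.342 = 7.40 atm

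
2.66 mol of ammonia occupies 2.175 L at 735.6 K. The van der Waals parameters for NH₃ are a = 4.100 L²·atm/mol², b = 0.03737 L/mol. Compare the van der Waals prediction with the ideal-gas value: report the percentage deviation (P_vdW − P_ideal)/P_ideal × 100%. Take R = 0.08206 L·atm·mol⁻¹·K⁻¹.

Ideal: P_ideal = nRT/V = (2.66)(0.08206)(735.6)/2.175 = 73.8237 atm
vdW: P = nRT/(V − nb) − a n²/V² = 160.566/2.07560 − 29.0100/4.73063 = 77.3588 − 6.13238 = 71.2264 atm
% deviation = (71.2264 − 73.8237)/73.8237 × 100% = -3.52%

-3.52 %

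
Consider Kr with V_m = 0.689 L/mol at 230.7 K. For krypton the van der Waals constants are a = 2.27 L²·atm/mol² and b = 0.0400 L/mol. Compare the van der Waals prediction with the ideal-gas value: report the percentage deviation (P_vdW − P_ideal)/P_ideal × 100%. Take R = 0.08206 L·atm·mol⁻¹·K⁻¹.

-11.24 %

Ideal: P_ideal = RT/V_m = (0.08206)(230.7)/0.689 = 27.4764 atm
vdW: P = RT/(V_m − b) − a/V_m² = 18.9312/0.649000 − 2.27/0.474721 = 29.1698 − 4.78176 = 24.3880 atm
% deviation = (24.3880 − 27.4764)/27.4764 × 100% = -11.24%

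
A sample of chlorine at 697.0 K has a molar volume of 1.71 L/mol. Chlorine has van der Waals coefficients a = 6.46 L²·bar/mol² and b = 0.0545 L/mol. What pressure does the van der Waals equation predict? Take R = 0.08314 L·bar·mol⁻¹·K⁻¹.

P ≈ 32.79 bar

P = RT/(V_m − b) − a/V_m²
RT/(V_m − b) = (0.08314)(697.0)/(1.71 − 0.0545) = 57.949/1.6555 = 35.004 bar
a/V_m² = 6.46/(1.71)² = 2.2092 bar
P = 35.004 − 2.2092 = 32.79 bar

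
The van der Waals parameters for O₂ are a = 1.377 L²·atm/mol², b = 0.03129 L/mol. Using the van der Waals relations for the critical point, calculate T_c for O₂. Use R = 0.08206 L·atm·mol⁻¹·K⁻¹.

T_c ≈ 158.9 K

For a van der Waals gas, T_c = 8a/(27Rb).
T_c = 8×1.377/(27×0.08206×0.03129) = 11.016/0.069327 = 158.9 K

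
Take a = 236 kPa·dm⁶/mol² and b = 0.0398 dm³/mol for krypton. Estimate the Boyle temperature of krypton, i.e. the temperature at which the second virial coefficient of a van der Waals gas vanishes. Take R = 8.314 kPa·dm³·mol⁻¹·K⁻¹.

For a van der Waals gas the second virial coefficient B₂ = b − a/(RT) vanishes at T_B = a/(Rb).
T_B = 236/(8.314×0.0398) = 236/0.33090 = 713.2 K

T_B ≈ 713.2 K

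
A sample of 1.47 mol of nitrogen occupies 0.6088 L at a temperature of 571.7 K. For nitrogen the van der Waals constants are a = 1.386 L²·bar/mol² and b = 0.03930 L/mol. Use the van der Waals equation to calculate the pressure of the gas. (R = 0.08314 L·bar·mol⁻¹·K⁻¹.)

P = nRT/(V − nb) − a n²/V²
nRT/(V − nb) = (1.47)(0.08314)(571.7)/(0.6088 − 1.47×0.03930) = 69.871/0.55103 = 126.80 bar
a n²/V² = (1.386)(1.47)²/(0.6088)² = 8.0807 bar
P = 126.80 − 8.0807 = 118.7 bar

P ≈ 118.7 bar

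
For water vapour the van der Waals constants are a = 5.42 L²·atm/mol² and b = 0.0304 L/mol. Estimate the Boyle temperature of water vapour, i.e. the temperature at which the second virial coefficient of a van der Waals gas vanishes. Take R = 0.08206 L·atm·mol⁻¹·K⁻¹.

T_B ≈ 2173 K

For a van der Waals gas the second virial coefficient B₂ = b − a/(RT) vanishes at T_B = a/(Rb).
T_B = 5.42/(0.08206×0.0304) = 5.42/0.0024946 = 2173 K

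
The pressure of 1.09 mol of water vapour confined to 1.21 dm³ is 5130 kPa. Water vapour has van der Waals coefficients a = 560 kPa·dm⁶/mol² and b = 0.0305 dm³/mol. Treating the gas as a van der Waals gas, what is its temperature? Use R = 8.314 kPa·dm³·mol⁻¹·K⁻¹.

T ≈ 725.2 K

T = (P + a n²/V²)(V − nb)/(nR)
P + a n²/V² = 5130 + (560)(1.09)²/(1.21)² = 5584.4 kPa
V − nb = 1.21 − (1.09)(0.0305) = 1.1768 dm³
T = (5584.4)(1.1768)/((1.09)(8.314)) = 725.2 K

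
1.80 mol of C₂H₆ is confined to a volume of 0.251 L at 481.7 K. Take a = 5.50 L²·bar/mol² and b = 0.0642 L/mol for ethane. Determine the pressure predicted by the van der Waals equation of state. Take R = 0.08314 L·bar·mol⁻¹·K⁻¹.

P = nRT/(V − nb) − a n²/V²
nRT/(V − nb) = (1.80)(0.08314)(481.7)/(0.251 − 1.80×0.0642) = 72.087/0.13544 = 532.24 bar
a n²/V² = (5.50)(1.80)²/(0.251)² = 282.85 bar
P = 532.24 − 282.85 = 249.4 bar

P ≈ 249.4 bar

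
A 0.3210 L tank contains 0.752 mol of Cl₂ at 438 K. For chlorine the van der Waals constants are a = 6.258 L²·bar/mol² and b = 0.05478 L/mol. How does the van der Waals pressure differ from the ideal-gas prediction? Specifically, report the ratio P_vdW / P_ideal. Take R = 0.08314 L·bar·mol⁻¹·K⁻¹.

P_vdW / P_ideal ≈ 0.7446

Ideal: P_ideal = nRT/V = (0.752)(0.08314)(438)/0.3210 = 85.3094 bar
vdW: P = nRT/(V − nb) − a n²/V² = 27.3843/0.279805 − 3.53892/0.103041 = 97.8692 − 34.3448 = 63.5244 bar
Ratio = 63.5244/85.3094 = 0.7446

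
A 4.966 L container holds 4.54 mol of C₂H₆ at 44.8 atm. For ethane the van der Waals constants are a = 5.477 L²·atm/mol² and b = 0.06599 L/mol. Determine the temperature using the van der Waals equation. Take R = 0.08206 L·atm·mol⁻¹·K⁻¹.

T ≈ 618.5 K

T = (P + a n²/V²)(V − nb)/(nR)
P + a n²/V² = 44.8 + (5.477)(4.54)²/(4.966)² = 49.378 atm
V − nb = 4.966 − (4.54)(0.06599) = 4.6664 L
T = (49.378)(4.6664)/((4.54)(0.08206)) = 618.5 K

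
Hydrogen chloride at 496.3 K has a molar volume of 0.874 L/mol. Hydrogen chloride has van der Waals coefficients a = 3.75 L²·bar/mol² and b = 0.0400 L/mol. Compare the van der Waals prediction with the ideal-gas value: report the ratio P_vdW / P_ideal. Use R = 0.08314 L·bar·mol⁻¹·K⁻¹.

P_vdW / P_ideal ≈ 0.9440

Ideal: P_ideal = RT/V_m = (0.08314)(496.3)/0.874 = 47.2110 bar
vdW: P = RT/(V_m − b) − a/V_m² = 41.2624/0.834000 − 3.75/0.763876 = 49.4753 − 4.90917 = 44.5661 bar
Ratio = 44.5661/47.2110 = 0.9440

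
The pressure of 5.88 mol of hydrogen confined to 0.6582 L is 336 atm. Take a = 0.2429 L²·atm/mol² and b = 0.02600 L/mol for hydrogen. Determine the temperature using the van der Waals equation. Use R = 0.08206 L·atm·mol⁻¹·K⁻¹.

T = (P + a n²/V²)(V − nb)/(nR)
P + a n²/V² = 336 + (0.2429)(5.88)²/(0.6582)² = 355.39 atm
V − nb = 0.6582 − (5.88)(0.02600) = 0.50532 L
T = (355.39)(0.50532)/((5.88)(0.08206)) = 372.2 K

T ≈ 372.2 K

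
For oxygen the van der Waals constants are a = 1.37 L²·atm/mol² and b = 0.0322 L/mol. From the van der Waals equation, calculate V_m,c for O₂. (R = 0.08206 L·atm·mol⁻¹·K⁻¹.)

V_m,c ≈ 0.09660 L/mol

For a van der Waals gas, V_m,c = 3b.
V_m,c = 3×0.0322 = 0.09660 L/mol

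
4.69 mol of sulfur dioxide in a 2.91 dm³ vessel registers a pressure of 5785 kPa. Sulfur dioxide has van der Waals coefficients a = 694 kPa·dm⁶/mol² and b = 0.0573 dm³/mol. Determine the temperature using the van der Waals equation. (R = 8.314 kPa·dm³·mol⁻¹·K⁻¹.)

T = (P + a n²/V²)(V − nb)/(nR)
P + a n²/V² = 5785 + (694)(4.69)²/(2.91)² = 7587.7 kPa
V − nb = 2.91 − (4.69)(0.0573) = 2.6413 dm³
T = (7587.7)(2.6413)/((4.69)(8.314)) = 514.0 K

T ≈ 514.0 K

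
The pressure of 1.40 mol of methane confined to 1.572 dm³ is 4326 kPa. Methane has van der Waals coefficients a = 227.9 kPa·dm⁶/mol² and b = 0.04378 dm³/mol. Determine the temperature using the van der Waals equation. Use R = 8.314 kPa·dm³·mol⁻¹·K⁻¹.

T = (P + a n²/V²)(V − nb)/(nR)
P + a n²/V² = 4326 + (227.9)(1.40)²/(1.572)² = 4506.8 kPa
V − nb = 1.572 − (1.40)(0.04378) = 1.5107 dm³
T = (4506.8)(1.5107)/((1.40)(8.314)) = 584.9 K

T ≈ 584.9 K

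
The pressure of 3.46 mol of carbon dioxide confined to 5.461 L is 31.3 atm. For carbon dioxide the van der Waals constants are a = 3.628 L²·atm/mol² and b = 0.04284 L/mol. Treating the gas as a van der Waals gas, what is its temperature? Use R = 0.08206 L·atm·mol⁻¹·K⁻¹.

T = (P + a n²/V²)(V − nb)/(nR)
P + a n²/V² = 31.3 + (3.628)(3.46)²/(5.461)² = 32.756 atm
V − nb = 5.461 − (3.46)(0.04284) = 5.3128 L
T = (32.756)(5.3128)/((3.46)(0.08206)) = 612.9 K

T ≈ 612.9 K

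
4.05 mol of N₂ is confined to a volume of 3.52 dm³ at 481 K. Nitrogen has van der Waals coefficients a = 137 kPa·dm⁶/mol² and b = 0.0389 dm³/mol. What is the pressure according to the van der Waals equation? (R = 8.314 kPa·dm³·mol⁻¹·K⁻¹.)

P ≈ 4635 kPa

P = nRT/(V − nb) − a n²/V²
nRT/(V − nb) = (4.05)(8.314)(481)/(3.52 − 4.05×0.0389) = 16196/3.3625 = 4816.7 kPa
a n²/V² = (137)(4.05)²/(3.52)² = 181.36 kPa
P = 4816.7 − 181.36 = 4635 kPa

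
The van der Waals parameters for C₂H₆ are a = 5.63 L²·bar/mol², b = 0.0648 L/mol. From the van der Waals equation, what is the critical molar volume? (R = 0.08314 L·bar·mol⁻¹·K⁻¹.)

V_m,c ≈ 0.1944 L/mol

For a van der Waals gas, V_m,c = 3b.
V_m,c = 3×0.0648 = 0.1944 L/mol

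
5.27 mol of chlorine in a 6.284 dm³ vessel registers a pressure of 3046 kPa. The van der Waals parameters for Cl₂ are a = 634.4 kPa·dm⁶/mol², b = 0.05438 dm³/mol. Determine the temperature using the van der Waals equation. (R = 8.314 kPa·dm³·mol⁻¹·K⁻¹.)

T ≈ 478.0 K

T = (P + a n²/V²)(V − nb)/(nR)
P + a n²/V² = 3046 + (634.4)(5.27)²/(6.284)² = 3492.2 kPa
V − nb = 6.284 − (5.27)(0.05438) = 5.9974 dm³
T = (3492.2)(5.9974)/((5.27)(8.314)) = 478.0 K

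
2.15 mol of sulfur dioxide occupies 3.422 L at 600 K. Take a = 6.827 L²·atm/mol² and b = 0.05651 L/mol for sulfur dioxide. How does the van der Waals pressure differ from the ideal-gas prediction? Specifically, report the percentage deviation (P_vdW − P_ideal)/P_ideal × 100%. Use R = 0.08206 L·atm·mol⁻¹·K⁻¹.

Ideal: P_ideal = nRT/V = (2.15)(0.08206)(600)/3.422 = 30.9344 atm
vdW: P = nRT/(V − nb) − a n²/V² = 105.857/3.30050 − 31.5578/11.7101 = 32.0730 − 2.69492 = 29.3781 atm
% deviation = (29.3781 − 30.9344)/30.9344 × 100% = -5.03%

-5.03 %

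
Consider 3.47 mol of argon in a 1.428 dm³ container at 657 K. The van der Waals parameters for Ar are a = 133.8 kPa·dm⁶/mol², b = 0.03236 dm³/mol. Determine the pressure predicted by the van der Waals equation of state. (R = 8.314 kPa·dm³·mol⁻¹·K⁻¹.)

P ≈ 13616 kPa

P = nRT/(V − nb) − a n²/V²
nRT/(V − nb) = (3.47)(8.314)(657)/(1.428 − 3.47×0.03236) = 18954/1.3157 = 14406 kPa
a n²/V² = (133.8)(3.47)²/(1.428)² = 790.06 kPa
P = 14406 − 790.06 = 13616 kPa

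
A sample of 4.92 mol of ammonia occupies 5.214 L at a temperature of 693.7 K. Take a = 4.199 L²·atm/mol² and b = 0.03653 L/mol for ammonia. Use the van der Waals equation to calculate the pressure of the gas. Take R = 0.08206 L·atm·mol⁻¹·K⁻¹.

P ≈ 51.89 atm

P = nRT/(V − nb) − a n²/V²
nRT/(V − nb) = (4.92)(0.08206)(693.7)/(5.214 − 4.92×0.03653) = 280.07/5.0343 = 55.632 atm
a n²/V² = (4.199)(4.92)²/(5.214)² = 3.7388 atm
P = 55.632 − 3.7388 = 51.89 atm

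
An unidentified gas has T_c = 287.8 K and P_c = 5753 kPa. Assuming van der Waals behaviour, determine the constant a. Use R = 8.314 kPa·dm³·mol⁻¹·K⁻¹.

a ≈ 419.8 kPa·dm⁶/mol²

From T_c = 8a/(27Rb) and P_c = a/(27b²): a = 27 R² T_c²/(64 P_c).
a = 27×(8.314)²×(287.8)²/(64×5753) = 154584300/368192 = 419.8 kPa·dm⁶/mol²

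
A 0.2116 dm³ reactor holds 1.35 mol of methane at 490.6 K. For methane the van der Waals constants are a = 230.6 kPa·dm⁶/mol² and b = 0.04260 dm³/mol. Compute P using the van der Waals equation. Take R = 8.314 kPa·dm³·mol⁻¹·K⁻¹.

P ≈ 26349 kPa

P = nRT/(V − nb) − a n²/V²
nRT/(V − nb) = (1.35)(8.314)(490.6)/(0.2116 − 1.35×0.04260) = 5506.4/0.15409 = 35735 kPa
a n²/V² = (230.6)(1.35)²/(0.2116)² = 9386.3 kPa
P = 35735 − 9386.3 = 26349 kPa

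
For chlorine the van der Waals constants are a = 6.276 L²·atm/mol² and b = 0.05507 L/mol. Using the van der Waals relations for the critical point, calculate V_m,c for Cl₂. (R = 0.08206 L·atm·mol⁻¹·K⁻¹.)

V_m,c ≈ 0.1652 L/mol

For a van der Waals gas, V_m,c = 3b.
V_m,c = 3×0.05507 = 0.1652 L/mol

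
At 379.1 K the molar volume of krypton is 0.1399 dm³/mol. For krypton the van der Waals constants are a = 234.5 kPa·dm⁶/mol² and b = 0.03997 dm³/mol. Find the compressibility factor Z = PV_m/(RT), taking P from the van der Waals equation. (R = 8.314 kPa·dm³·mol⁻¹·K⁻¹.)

P = RT/(V_m − b) − a/V_m² = (8.314)(379.1)/(0.1399 − 0.03997) − 234.5/(0.1399)²
  = 3151.8/0.099930 − 11981 = 31540 − 11981 = 19559 kPa
Z = PV_m/(RT) = (19559)(0.1399)/((8.314)(379.1)) = 2736.3/3151.8 = 0.8682

Z ≈ 0.8682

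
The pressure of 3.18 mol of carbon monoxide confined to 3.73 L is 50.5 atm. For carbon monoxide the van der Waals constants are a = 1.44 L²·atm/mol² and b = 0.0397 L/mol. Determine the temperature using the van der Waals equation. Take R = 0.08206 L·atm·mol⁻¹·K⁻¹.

T ≈ 711.9 K

T = (P + a n²/V²)(V − nb)/(nR)
P + a n²/V² = 50.5 + (1.44)(3.18)²/(3.73)² = 51.547 atm
V − nb = 3.73 − (3.18)(0.0397) = 3.6038 L
T = (51.547)(3.6038)/((3.18)(0.08206)) = 711.9 K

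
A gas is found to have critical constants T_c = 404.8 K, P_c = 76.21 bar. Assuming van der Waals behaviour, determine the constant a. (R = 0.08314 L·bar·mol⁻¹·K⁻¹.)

From T_c = 8a/(27Rb) and P_c = a/(27b²): a = 27 R² T_c²/(64 P_c).
a = 27×(0.08314)²×(404.8)²/(64×76.21) = 30582/4877.4 = 6.270 L²·bar/mol²

a ≈ 6.270 L²·bar/mol²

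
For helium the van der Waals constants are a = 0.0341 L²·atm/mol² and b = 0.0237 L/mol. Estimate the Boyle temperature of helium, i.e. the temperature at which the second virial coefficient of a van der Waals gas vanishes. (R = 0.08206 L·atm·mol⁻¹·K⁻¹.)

For a van der Waals gas the second virial coefficient B₂ = b − a/(RT) vanishes at T_B = a/(Rb).
T_B = 0.0341/(0.08206×0.0237) = 0.0341/0.0019448 = 17.53 K

T_B ≈ 17.53 K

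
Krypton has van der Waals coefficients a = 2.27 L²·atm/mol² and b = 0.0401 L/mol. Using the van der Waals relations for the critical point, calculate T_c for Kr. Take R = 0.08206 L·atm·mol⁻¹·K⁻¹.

For a van der Waals gas, T_c = 8a/(27Rb).
T_c = 8×2.27/(27×0.08206×0.0401) = 18.160/0.088846 = 204.4 K

T_c ≈ 204.4 K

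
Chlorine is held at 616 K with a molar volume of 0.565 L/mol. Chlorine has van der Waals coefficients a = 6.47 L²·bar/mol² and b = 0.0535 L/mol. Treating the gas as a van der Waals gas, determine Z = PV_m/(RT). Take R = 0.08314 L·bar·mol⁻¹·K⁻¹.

P = RT/(V_m − b) − a/V_m² = (0.08314)(616)/(0.565 − 0.0535) − 6.47/(0.565)²
  = 51.214/0.51150 − 20.268 = 100.13 − 20.268 = 79.86 bar
Z = PV_m/(RT) = (79.86)(0.565)/((0.08314)(616)) = 45.121/51.214 = 0.8810

Z ≈ 0.8810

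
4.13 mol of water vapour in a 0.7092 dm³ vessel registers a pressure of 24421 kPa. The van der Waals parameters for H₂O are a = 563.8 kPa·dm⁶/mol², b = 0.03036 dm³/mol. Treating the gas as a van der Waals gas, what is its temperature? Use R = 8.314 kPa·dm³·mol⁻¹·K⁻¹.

T ≈ 740.3 K

T = (P + a n²/V²)(V − nb)/(nR)
P + a n²/V² = 24421 + (563.8)(4.13)²/(0.7092)² = 43541 kPa
V − nb = 0.7092 − (4.13)(0.03036) = 0.58381 dm³
T = (43541)(0.58381)/((4.13)(8.314)) = 740.3 K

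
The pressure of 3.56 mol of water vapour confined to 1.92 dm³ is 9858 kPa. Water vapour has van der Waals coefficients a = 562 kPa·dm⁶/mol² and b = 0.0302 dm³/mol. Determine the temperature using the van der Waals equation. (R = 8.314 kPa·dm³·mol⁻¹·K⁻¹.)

T = (P + a n²/V²)(V − nb)/(nR)
P + a n²/V² = 9858 + (562)(3.56)²/(1.92)² = 11790 kPa
V − nb = 1.92 − (3.56)(0.0302) = 1.8125 dm³
T = (11790)(1.8125)/((3.56)(8.314)) = 722.0 K

T ≈ 722.0 K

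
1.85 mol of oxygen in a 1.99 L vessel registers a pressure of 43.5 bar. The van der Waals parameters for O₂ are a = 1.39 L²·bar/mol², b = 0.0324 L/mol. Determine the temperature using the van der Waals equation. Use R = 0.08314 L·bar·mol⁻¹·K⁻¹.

T = (P + a n²/V²)(V − nb)/(nR)
P + a n²/V² = 43.5 + (1.39)(1.85)²/(1.99)² = 44.701 bar
V − nb = 1.99 − (1.85)(0.0324) = 1.9301 L
T = (44.701)(1.9301)/((1.85)(0.08314)) = 560.9 K

T ≈ 560.9 K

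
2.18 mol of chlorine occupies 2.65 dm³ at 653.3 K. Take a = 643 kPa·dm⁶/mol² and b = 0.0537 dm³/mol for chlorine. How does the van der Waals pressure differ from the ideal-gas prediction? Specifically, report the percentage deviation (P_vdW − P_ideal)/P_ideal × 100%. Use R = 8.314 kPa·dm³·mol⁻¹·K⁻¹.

Ideal: P_ideal = nRT/V = (2.18)(8.314)(653.3)/2.65 = 4468.21 kPa
vdW: P = nRT/(V − nb) − a n²/V² = 11840.7/2.53293 − 3055.79/7.02250 = 4674.70 − 435.143 = 4239.56 kPa
% deviation = (4239.56 − 4468.21)/4468.21 × 100% = -5.12%

-5.12 %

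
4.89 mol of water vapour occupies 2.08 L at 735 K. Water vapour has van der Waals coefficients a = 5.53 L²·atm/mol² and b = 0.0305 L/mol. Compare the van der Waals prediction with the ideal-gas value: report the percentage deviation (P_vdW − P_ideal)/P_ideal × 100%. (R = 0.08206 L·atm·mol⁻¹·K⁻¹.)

-13.83 %

Ideal: P_ideal = nRT/V = (4.89)(0.08206)(735)/2.08 = 141.796 atm
vdW: P = nRT/(V − nb) − a n²/V² = 294.936/1.93086 − 132.234/4.32640 = 152.749 − 30.5644 = 122.185 atm
% deviation = (122.185 − 141.796)/141.796 × 100% = -13.83%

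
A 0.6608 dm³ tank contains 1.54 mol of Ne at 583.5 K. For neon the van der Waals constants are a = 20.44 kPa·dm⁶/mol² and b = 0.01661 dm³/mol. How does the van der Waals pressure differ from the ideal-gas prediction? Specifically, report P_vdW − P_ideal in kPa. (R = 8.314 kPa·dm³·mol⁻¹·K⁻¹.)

ΔP ≈ 344 kPa

Ideal: P_ideal = nRT/V = (1.54)(8.314)(583.5)/0.6608 = 11305.8 kPa
vdW: P = nRT/(V − nb) − a n²/V² = 7470.88/0.635221 − 48.4755/0.436657 = 11761.1 − 111.015 = 11650.1 kPa
ΔP = 11650.1 − 11305.8 = 344 kPa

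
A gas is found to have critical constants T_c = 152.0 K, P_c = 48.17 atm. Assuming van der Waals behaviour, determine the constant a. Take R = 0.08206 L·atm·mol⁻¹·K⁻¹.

a ≈ 1.363 L²·atm/mol²

From T_c = 8a/(27Rb) and P_c = a/(27b²): a = 27 R² T_c²/(64 P_c).
a = 27×(0.08206)²×(152.0)²/(64×48.17) = 4200.6/3082.9 = 1.363 L²·atm/mol²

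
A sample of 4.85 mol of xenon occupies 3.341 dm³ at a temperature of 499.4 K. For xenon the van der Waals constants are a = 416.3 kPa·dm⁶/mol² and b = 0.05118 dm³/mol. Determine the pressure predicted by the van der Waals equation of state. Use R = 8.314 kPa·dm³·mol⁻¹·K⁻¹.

P = nRT/(V − nb) − a n²/V²
nRT/(V − nb) = (4.85)(8.314)(499.4)/(3.341 − 4.85×0.05118) = 20137/3.0928 = 6510.9 kPa
a n²/V² = (416.3)(4.85)²/(3.341)² = 877.28 kPa
P = 6510.9 − 877.28 = 5634 kPa

P ≈ 5634 kPa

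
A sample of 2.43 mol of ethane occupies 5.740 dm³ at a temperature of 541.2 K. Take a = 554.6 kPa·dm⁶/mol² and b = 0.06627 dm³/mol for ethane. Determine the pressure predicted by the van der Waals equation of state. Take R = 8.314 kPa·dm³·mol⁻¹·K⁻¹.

P ≈ 1860 kPa

P = nRT/(V − nb) − a n²/V²
nRT/(V − nb) = (2.43)(8.314)(541.2)/(5.740 − 2.43×0.06627) = 10934/5.5790 = 1959.8 kPa
a n²/V² = (554.6)(2.43)²/(5.740)² = 99.396 kPa
P = 1959.8 − 99.396 = 1860 kPa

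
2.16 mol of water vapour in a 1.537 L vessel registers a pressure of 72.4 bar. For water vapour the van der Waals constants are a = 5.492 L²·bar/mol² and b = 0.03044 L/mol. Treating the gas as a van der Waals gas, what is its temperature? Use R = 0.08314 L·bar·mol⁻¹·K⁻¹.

T ≈ 682.0 K

T = (P + a n²/V²)(V − nb)/(nR)
P + a n²/V² = 72.4 + (5.492)(2.16)²/(1.537)² = 83.247 bar
V − nb = 1.537 − (2.16)(0.03044) = 1.4712 L
T = (83.247)(1.4712)/((2.16)(0.08314)) = 682.0 K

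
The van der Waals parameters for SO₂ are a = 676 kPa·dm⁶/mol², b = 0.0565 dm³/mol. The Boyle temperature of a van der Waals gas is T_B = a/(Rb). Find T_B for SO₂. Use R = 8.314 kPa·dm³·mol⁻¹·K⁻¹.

T_B ≈ 1439 K

For a van der Waals gas the second virial coefficient B₂ = b − a/(RT) vanishes at T_B = a/(Rb).
T_B = 676/(8.314×0.0565) = 676/0.46974 = 1439 K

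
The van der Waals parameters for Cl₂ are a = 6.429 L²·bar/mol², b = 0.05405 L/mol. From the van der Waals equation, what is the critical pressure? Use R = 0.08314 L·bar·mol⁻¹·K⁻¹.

P_c ≈ 81.51 bar

For a van der Waals gas, P_c = a/(27b²).
P_c = 6.429/(27×(0.05405)²) = 6.429/0.078878 = 81.51 bar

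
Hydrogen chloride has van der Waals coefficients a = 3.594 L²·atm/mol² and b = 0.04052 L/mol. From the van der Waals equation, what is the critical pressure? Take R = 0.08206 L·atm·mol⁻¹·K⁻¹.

P_c ≈ 81.07 atm

For a van der Waals gas, P_c = a/(27b²).
P_c = 3.594/(27×(0.04052)²) = 3.594/0.044331 = 81.07 atm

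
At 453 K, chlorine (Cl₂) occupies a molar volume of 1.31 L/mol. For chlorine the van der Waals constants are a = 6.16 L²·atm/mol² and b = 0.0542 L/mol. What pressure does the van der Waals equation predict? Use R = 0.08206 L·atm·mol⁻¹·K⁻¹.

P = RT/(V_m − b) − a/V_m²
RT/(V_m − b) = (0.08206)(453)/(1.31 − 0.0542) = 37.173/1.2558 = 29.601 atm
a/V_m² = 6.16/(1.31)² = 3.5895 atm
P = 29.601 − 3.5895 = 26.01 atm

P ≈ 26.01 atm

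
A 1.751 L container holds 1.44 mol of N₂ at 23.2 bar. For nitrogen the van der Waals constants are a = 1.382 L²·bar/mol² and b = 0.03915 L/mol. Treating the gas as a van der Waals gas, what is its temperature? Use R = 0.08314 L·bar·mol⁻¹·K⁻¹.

T = (P + a n²/V²)(V − nb)/(nR)
P + a n²/V² = 23.2 + (1.382)(1.44)²/(1.751)² = 24.135 bar
V − nb = 1.751 − (1.44)(0.03915) = 1.6946 L
T = (24.135)(1.6946)/((1.44)(0.08314)) = 341.6 K

T ≈ 341.6 K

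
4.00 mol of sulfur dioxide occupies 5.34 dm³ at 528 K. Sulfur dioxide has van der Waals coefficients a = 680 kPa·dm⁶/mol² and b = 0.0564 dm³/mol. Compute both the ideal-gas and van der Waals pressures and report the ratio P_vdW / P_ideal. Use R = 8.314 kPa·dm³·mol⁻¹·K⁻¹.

Ideal: P_ideal = nRT/V = (4.00)(8.314)(528)/5.34 = 3288.23 kPa
vdW: P = nRT/(V − nb) − a n²/V² = 17559.2/5.11440 − 10880.0/28.5156 = 3433.29 − 381.546 = 3051.74 kPa
Ratio = 3051.74/3288.23 = 0.9281

P_vdW / P_ideal ≈ 0.9281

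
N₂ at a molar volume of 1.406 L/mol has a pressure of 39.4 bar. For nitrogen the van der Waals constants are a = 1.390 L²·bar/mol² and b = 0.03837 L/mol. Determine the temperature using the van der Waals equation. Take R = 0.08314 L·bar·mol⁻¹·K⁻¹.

T = (P + a/V_m²)(V_m − b)/R
P + a/V_m² = 39.4 + 1.390/(1.406)² = 40.103 bar
V_m − b = 1.406 − 0.03837 = 1.3676 L/mol
T = (40.103)(1.3676)/0.08314 = 659.7 K

T ≈ 659.7 K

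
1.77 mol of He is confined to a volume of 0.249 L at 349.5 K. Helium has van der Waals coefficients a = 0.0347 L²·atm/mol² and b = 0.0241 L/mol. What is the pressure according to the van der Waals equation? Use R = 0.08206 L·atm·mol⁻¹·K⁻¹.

P ≈ 244.3 atm

P = nRT/(V − nb) − a n²/V²
nRT/(V − nb) = (1.77)(0.08206)(349.5)/(0.249 − 1.77×0.0241) = 50.764/0.20634 = 246.02 atm
a n²/V² = (0.0347)(1.77)²/(0.249)² = 1.7534 atm
P = 246.02 − 1.7534 = 244.3 atm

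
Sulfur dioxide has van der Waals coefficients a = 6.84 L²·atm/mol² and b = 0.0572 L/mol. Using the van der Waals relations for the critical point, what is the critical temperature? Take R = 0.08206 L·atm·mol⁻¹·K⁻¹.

For a van der Waals gas, T_c = 8a/(27Rb).
T_c = 8×6.84/(27×0.08206×0.0572) = 54.720/0.12673 = 431.8 K

T_c ≈ 431.8 K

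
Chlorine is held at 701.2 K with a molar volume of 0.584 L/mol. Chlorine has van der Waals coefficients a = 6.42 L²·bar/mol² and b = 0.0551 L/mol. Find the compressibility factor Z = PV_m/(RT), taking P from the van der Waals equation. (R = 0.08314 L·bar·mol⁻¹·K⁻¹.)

P = RT/(V_m − b) − a/V_m² = (0.08314)(701.2)/(0.584 − 0.0551) − 6.42/(0.584)²
  = 58.298/0.52890 − 18.824 = 110.22 − 18.824 = 91.40 bar
Z = PV_m/(RT) = (91.40)(0.584)/((0.08314)(701.2)) = 53.378/58.298 = 0.9156

Z ≈ 0.9156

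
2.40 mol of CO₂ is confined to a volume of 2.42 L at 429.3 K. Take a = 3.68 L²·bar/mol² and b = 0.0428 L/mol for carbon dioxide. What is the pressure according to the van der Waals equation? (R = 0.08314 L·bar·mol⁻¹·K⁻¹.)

P = nRT/(V − nb) − a n²/V²
nRT/(V − nb) = (2.40)(0.08314)(429.3)/(2.42 − 2.40×0.0428) = 85.661/2.3173 = 36.966 bar
a n²/V² = (3.68)(2.40)²/(2.42)² = 3.6194 bar
P = 36.966 − 3.6194 = 33.35 bar

P ≈ 33.35 bar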